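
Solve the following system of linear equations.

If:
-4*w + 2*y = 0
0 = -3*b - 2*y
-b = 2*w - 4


Then:
b = -8
w = 6
y = 12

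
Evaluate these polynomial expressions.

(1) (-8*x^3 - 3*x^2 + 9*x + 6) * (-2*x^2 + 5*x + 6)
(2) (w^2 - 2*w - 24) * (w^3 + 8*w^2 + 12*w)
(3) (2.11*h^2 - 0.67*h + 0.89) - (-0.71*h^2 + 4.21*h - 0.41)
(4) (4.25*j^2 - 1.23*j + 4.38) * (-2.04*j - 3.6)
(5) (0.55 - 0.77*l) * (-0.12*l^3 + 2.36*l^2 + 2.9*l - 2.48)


(1) = 16*x^5 - 34*x^4 - 81*x^3 + 15*x^2 + 84*x + 36
(2) = w^5 + 6*w^4 - 28*w^3 - 216*w^2 - 288*w
(3) = 2.82*h^2 - 4.88*h + 1.3
(4) = -8.67*j^3 - 12.7908*j^2 - 4.5072*j - 15.768
(5) = 0.0924*l^4 - 1.8832*l^3 - 0.935*l^2 + 3.5046*l - 1.364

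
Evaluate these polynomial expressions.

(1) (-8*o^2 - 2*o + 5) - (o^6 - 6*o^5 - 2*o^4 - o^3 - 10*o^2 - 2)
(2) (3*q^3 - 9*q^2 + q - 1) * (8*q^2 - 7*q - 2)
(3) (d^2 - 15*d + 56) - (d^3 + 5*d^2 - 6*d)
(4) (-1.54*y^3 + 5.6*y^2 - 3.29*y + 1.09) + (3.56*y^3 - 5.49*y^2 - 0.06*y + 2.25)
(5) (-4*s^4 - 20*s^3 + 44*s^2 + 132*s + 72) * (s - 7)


(1) = -o^6 + 6*o^5 + 2*o^4 + o^3 + 2*o^2 - 2*o + 7
(2) = 24*q^5 - 93*q^4 + 65*q^3 + 3*q^2 + 5*q + 2
(3) = -d^3 - 4*d^2 - 9*d + 56
(4) = 2.02*y^3 + 0.11*y^2 - 3.35*y + 3.34
(5) = -4*s^5 + 8*s^4 + 184*s^3 - 176*s^2 - 852*s - 504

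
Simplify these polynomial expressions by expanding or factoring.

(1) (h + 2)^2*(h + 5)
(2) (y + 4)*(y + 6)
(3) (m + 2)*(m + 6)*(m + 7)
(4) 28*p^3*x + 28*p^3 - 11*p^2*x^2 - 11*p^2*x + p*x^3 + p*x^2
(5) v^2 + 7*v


(1) = h^3 + 9*h^2 + 24*h + 20
(2) = y^2 + 10*y + 24
(3) = m^3 + 15*m^2 + 68*m + 84
(4) = (-7*p + x)*(-4*p + x)*(p*x + p)
(5) = v*(v + 7)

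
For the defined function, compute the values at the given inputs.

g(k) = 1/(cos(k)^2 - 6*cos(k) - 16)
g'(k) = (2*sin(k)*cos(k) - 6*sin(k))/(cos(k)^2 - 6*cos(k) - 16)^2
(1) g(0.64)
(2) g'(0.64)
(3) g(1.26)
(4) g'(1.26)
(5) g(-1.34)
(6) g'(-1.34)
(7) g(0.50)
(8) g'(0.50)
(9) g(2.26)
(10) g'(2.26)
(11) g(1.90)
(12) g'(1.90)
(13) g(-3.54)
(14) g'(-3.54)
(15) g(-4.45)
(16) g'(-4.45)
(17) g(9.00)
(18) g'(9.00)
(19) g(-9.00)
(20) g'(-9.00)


(1) = -0.05
(2) = -0.01
(3) = -0.06
(4) = -0.02
(5) = -0.06
(6) = 0.02
(7) = -0.05
(8) = -0.00
(9) = -0.08
(10) = -0.04
(11) = -0.07
(12) = -0.03
(13) = -0.10
(14) = -0.03
(15) = -0.07
(16) = -0.03
(17) = -0.10
(18) = -0.03
(19) = -0.10
(20) = 0.03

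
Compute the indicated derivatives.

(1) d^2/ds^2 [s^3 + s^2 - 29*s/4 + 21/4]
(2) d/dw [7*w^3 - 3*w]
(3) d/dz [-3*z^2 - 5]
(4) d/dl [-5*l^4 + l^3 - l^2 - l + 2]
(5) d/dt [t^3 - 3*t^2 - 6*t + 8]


(1) = 6*s + 2
(2) = 21*w^2 - 3
(3) = -6*z
(4) = -20*l^3 + 3*l^2 - 2*l - 1
(5) = 3*t^2 - 6*t - 6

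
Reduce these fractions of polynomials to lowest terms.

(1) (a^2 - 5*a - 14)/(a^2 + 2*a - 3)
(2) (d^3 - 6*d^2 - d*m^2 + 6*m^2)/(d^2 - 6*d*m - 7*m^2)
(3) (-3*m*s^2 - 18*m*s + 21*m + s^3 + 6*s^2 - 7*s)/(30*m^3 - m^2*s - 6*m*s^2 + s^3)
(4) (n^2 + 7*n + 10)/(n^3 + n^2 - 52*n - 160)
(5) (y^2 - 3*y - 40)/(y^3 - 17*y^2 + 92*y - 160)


(1) = (a^2 - 5*a - 14)/(a^2 + 2*a - 3)
(2) = (d^2 - d*m - 6*d + 6*m)/(d - 7*m)
(3) = (s^2 + 6*s - 7)/(-10*m^2 - 3*m*s + s^2)
(4) = (n + 2)/(n^2 - 4*n - 32)
(5) = (y + 5)/(y^2 - 9*y + 20)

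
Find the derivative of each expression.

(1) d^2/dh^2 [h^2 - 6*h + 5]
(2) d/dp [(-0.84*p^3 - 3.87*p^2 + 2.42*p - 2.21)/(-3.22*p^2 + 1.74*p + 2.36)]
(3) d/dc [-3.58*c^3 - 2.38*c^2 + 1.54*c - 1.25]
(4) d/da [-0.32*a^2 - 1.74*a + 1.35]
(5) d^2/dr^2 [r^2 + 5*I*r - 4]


(1) = 2
(2) = (2.7048*p^4 - 2.9232*p^3 - 4.8886*p^2 - 32.4988*p + 9.5566)/(10.3684*p^4 - 11.2056*p^3 - 12.1708*p^2 + 8.2128*p + 5.5696)
(3) = -10.74*c^2 - 4.76*c + 1.54
(4) = -0.64*a - 1.74
(5) = 2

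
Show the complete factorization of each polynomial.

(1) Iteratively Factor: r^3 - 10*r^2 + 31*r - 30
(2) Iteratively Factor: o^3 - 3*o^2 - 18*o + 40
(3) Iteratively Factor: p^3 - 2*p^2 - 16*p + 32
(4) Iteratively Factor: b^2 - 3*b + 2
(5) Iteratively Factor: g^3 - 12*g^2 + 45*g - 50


(1) = (r - 5)*(r^2 - 5*r + 6) = (r - 5)*(r - 2)*(r - 3)
(2) = (o + 4)*(o^2 - 7*o + 10) = (o - 2)*(o + 4)*(o - 5)
(3) = (p - 4)*(p^2 + 2*p - 8) = (p - 4)*(p - 2)*(p + 4)
(4) = (b - 1)*(b - 2)
(5) = (g - 5)*(g^2 - 7*g + 10) = (g - 5)*(g - 2)*(g - 5)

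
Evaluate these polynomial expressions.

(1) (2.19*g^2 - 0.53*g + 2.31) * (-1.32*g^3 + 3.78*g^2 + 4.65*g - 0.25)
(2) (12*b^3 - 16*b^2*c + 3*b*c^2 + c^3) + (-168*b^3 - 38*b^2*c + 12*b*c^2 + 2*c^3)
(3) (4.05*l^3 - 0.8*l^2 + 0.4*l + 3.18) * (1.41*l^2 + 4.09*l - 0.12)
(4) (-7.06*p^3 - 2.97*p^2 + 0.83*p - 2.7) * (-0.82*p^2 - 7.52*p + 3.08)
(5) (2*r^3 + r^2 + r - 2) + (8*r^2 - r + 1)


(1) = -2.8908*g^5 + 8.9778*g^4 + 5.1309*g^3 + 5.7198*g^2 + 10.874*g - 0.5775
(2) = -156*b^3 - 54*b^2*c + 15*b*c^2 + 3*c^3
(3) = 5.7105*l^5 + 15.4365*l^4 - 3.194*l^3 + 6.2158*l^2 + 12.9582*l - 0.3816
(4) = 5.7892*p^5 + 55.5266*p^4 - 0.091*p^3 - 13.1752*p^2 + 22.8604*p - 8.316
(5) = 2*r^3 + 9*r^2 - 1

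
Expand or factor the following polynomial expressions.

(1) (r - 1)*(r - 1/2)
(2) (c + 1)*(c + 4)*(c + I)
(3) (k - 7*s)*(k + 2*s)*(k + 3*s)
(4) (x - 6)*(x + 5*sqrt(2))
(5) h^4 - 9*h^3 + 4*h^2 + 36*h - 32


(1) = r^2 - 3*r/2 + 1/2
(2) = c^3 + 5*c^2 + I*c^2 + 4*c + 5*I*c + 4*I
(3) = k^3 - 2*k^2*s - 29*k*s^2 - 42*s^3
(4) = x^2 - 6*x + 5*sqrt(2)*x - 30*sqrt(2)
(5) = (h - 8)*(h - 2)*(h - 1)*(h + 2)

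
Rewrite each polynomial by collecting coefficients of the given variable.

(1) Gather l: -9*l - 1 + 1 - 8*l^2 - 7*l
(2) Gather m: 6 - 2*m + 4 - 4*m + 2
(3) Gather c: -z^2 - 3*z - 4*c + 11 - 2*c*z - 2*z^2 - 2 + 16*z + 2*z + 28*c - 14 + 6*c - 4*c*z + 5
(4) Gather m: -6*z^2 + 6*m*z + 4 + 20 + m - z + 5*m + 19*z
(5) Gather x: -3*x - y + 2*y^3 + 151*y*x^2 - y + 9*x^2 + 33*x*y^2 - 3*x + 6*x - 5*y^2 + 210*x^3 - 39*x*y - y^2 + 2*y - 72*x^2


(1) = -8*l^2 - 16*l
(2) = 12 - 6*m
(3) = c*(30 - 6*z) - 3*z^2 + 15*z
(4) = m*(6*z + 6) - 6*z^2 + 18*z + 24
(5) = 210*x^3 + x^2*(151*y - 63) + x*(33*y^2 - 39*y) + 2*y^3 - 6*y^2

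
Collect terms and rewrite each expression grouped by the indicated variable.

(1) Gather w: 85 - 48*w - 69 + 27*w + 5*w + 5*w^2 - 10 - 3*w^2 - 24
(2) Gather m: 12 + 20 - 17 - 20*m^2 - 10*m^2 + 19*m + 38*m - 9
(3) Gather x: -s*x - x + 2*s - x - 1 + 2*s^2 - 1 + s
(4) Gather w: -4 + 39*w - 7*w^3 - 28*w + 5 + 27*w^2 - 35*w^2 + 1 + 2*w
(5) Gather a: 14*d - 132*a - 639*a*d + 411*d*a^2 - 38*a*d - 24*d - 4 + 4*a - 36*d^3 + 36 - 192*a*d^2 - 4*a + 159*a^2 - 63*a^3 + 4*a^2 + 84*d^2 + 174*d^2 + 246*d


(1) = 2*w^2 - 16*w - 18
(2) = -30*m^2 + 57*m + 6
(3) = 2*s^2 + 3*s + x*(-s - 2) - 2
(4) = -7*w^3 - 8*w^2 + 13*w + 2
(5) = -63*a^3 + a^2*(411*d + 163) + a*(-192*d^2 - 677*d - 132) - 36*d^3 + 258*d^2 + 236*d + 32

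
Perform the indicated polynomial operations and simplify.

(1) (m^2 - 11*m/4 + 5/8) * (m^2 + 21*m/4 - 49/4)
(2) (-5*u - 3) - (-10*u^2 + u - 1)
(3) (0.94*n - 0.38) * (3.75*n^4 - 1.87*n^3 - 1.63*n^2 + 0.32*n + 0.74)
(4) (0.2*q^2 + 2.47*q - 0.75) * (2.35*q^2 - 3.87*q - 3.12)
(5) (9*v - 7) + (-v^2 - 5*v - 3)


(1) = m^4 + 5*m^3/2 - 417*m^2/16 + 1183*m/32 - 245/32
(2) = 10*u^2 - 6*u - 2
(3) = 3.525*n^5 - 3.1828*n^4 - 0.8216*n^3 + 0.9202*n^2 + 0.574*n - 0.2812
(4) = 0.47*q^4 + 5.0305*q^3 - 11.9454*q^2 - 4.8039*q + 2.34
(5) = -v^2 + 4*v - 10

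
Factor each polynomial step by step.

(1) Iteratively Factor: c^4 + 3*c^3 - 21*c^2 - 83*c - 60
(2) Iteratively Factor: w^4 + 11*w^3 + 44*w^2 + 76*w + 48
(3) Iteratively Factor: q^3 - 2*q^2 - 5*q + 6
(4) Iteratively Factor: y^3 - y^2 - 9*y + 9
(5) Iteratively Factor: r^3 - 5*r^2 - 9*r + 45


(1) = (c + 3)*(c^3 - 21*c - 20) = (c + 1)*(c + 3)*(c^2 - c - 20) = (c - 5)*(c + 1)*(c + 3)*(c + 4)
(2) = (w + 2)*(w^3 + 9*w^2 + 26*w + 24) = (w + 2)^2*(w^2 + 7*w + 12) = (w + 2)^2*(w + 4)*(w + 3)
(3) = (q + 2)*(q^2 - 4*q + 3) = (q - 3)*(q + 2)*(q - 1)
(4) = (y - 1)*(y^2 - 9) = (y - 1)*(y + 3)*(y - 3)
(5) = (r - 3)*(r^2 - 2*r - 15) = (r - 3)*(r + 3)*(r - 5)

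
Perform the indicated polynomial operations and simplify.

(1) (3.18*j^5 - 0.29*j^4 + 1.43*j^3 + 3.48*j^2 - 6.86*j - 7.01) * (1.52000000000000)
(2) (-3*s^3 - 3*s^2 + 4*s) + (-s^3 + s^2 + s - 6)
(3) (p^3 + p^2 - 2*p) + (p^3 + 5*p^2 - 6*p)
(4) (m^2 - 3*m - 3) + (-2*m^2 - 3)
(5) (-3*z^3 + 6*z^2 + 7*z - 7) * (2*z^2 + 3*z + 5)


(1) = 4.8336*j^5 - 0.4408*j^4 + 2.1736*j^3 + 5.2896*j^2 - 10.4272*j - 10.6552
(2) = -4*s^3 - 2*s^2 + 5*s - 6
(3) = 2*p^3 + 6*p^2 - 8*p
(4) = -m^2 - 3*m - 6
(5) = -6*z^5 + 3*z^4 + 17*z^3 + 37*z^2 + 14*z - 35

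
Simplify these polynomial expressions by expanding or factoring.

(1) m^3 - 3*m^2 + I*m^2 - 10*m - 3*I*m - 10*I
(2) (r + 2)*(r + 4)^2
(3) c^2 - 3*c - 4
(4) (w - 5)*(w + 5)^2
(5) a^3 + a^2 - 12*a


(1) = (m - 5)*(m + 2)*(m + I)
(2) = r^3 + 10*r^2 + 32*r + 32
(3) = (c - 4)*(c + 1)
(4) = w^3 + 5*w^2 - 25*w - 125
(5) = a*(a - 3)*(a + 4)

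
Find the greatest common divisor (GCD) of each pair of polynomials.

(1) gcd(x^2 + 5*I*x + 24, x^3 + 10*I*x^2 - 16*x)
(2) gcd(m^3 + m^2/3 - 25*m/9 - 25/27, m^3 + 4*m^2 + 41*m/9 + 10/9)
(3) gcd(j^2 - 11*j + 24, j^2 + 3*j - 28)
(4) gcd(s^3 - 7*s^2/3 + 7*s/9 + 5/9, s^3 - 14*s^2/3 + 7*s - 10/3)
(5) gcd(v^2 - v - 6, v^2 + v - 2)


(1) = gcd((x - 3*I)*(x + 8*I), x*(x + 2*I)*(x + 8*I)) = x + 8*I
(2) = m^2 + 2*m + 5/9
(3) = 1
(4) = s^2 - 8*s/3 + 5/3
(5) = v + 2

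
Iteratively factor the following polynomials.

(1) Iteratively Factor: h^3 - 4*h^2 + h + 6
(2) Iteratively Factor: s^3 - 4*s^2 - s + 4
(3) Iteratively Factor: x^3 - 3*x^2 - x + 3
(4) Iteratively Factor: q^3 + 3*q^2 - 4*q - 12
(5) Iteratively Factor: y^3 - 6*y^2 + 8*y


(1) = (h + 1)*(h^2 - 5*h + 6) = (h - 3)*(h + 1)*(h - 2)
(2) = (s + 1)*(s^2 - 5*s + 4) = (s - 1)*(s + 1)*(s - 4)
(3) = (x + 1)*(x^2 - 4*x + 3) = (x - 1)*(x + 1)*(x - 3)
(4) = (q - 2)*(q^2 + 5*q + 6) = (q - 2)*(q + 2)*(q + 3)
(5) = (y)*(y^2 - 6*y + 8) = y*(y - 2)*(y - 4)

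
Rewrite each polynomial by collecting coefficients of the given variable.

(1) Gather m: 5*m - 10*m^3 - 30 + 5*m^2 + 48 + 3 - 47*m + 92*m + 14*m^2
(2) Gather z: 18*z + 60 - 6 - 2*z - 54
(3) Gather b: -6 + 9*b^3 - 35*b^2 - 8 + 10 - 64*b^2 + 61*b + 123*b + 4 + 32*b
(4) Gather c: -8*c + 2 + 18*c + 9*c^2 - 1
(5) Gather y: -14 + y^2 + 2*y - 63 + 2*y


(1) = -10*m^3 + 19*m^2 + 50*m + 21
(2) = 16*z
(3) = 9*b^3 - 99*b^2 + 216*b
(4) = 9*c^2 + 10*c + 1
(5) = y^2 + 4*y - 77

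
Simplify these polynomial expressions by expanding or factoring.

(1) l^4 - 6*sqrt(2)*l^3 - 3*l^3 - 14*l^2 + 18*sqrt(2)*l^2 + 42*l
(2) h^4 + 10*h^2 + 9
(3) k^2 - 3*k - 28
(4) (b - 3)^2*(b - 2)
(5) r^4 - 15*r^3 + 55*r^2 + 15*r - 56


(1) = l*(l - 3)*(l - 7*sqrt(2))*(l + sqrt(2))
(2) = (h - 3*I)*(h + 3*I)*(-I*h + 1)*(I*h + 1)
(3) = (k - 7)*(k + 4)
(4) = b^3 - 8*b^2 + 21*b - 18
(5) = (r - 8)*(r - 7)*(r - 1)*(r + 1)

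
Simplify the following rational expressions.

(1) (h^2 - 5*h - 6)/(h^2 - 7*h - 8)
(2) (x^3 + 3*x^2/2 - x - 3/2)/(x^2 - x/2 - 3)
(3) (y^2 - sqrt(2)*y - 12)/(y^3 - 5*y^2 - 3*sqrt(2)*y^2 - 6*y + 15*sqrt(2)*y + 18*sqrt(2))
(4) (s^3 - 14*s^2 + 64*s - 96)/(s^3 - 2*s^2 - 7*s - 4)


(1) = (h - 6)/(h - 8)
(2) = (x^2 - 1)/(x - 2)
(3) = (y + 2*sqrt(2))/(y^2 - 5*y - 6)
(4) = (s^2 - 10*s + 24)/(s^2 + 2*s + 1)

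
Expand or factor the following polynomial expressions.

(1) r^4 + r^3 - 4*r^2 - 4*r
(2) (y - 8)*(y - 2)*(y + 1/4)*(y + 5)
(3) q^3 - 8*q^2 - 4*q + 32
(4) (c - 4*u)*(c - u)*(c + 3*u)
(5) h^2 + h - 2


(1) = r*(r - 2)*(r + 1)*(r + 2)
(2) = y^4 - 19*y^3/4 - 141*y^2/4 + 143*y/2 + 20
(3) = (q - 8)*(q - 2)*(q + 2)
(4) = c^3 - 2*c^2*u - 11*c*u^2 + 12*u^3
(5) = (h - 1)*(h + 2)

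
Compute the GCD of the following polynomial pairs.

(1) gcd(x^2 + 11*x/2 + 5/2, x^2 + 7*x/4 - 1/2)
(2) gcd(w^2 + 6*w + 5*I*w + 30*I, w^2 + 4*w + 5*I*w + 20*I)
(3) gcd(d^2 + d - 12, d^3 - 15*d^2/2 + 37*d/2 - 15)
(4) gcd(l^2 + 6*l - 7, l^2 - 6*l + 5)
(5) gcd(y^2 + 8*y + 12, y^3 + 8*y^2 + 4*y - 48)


(1) = gcd((x + 1/2)*(x + 5), (x - 1/4)*(x + 2)) = 1
(2) = w + 5*I
(3) = d - 3
(4) = gcd((l - 1)*(l + 7), (l - 5)*(l - 1)) = l - 1
(5) = y + 6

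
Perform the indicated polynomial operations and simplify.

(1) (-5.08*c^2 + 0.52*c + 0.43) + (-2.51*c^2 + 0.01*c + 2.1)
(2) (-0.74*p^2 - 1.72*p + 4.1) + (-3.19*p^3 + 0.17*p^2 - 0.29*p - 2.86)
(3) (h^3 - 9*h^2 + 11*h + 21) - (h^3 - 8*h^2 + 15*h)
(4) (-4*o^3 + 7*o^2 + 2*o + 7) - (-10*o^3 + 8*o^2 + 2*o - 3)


(1) = -7.59*c^2 + 0.53*c + 2.53
(2) = -3.19*p^3 - 0.57*p^2 - 2.01*p + 1.24
(3) = -h^2 - 4*h + 21
(4) = 6*o^3 - o^2 + 10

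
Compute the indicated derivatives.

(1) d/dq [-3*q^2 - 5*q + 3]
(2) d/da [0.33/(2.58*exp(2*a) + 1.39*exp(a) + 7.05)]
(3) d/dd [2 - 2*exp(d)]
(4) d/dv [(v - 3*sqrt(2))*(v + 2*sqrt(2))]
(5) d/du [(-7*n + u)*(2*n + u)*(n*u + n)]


(1) = -6*q - 5
(2) = (-1.7028*exp(a) - 0.4587)*exp(a)/(2.58*exp(2*a) + 1.39*exp(a) + 7.05)^2
(3) = -2*exp(d)
(4) = 2*v - sqrt(2)
(5) = n*(-14*n^2 - 10*n*u - 5*n + 3*u^2 + 2*u)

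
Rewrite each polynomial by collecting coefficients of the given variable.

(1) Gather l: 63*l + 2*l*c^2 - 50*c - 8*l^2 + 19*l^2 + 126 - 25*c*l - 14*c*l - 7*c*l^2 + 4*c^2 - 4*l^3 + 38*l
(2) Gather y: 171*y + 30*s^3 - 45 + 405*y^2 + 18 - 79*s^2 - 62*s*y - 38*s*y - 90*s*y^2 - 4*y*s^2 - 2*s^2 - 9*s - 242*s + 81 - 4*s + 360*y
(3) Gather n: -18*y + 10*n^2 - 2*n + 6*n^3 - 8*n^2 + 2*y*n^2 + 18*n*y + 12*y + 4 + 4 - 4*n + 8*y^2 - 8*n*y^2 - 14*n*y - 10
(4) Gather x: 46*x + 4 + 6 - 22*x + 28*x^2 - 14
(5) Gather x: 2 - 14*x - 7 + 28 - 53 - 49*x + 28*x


(1) = 4*c^2 - 50*c - 4*l^3 + l^2*(11 - 7*c) + l*(2*c^2 - 39*c + 101) + 126
(2) = 30*s^3 - 81*s^2 - 255*s + y^2*(405 - 90*s) + y*(-4*s^2 - 100*s + 531) + 54
(3) = 6*n^3 + n^2*(2*y + 2) + n*(-8*y^2 + 4*y - 6) + 8*y^2 - 6*y - 2
(4) = 28*x^2 + 24*x - 4
(5) = -35*x - 30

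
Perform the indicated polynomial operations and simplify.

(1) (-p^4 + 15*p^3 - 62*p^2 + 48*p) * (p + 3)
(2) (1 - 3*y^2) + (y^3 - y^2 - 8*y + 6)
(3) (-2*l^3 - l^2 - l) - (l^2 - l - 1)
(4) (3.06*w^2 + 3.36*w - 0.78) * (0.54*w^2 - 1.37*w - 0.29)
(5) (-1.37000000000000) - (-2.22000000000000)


(1) = -p^5 + 12*p^4 - 17*p^3 - 138*p^2 + 144*p
(2) = y^3 - 4*y^2 - 8*y + 7
(3) = -2*l^3 - 2*l^2 + 1
(4) = 1.6524*w^4 - 2.3778*w^3 - 5.9118*w^2 + 0.0942*w + 0.2262
(5) = 0.850000000000000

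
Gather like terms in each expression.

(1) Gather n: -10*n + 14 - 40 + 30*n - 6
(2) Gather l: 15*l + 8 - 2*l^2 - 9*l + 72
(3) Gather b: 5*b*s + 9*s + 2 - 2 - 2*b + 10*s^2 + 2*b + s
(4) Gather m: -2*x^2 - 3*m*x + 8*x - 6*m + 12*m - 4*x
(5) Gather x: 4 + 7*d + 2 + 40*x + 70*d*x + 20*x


(1) = 20*n - 32
(2) = -2*l^2 + 6*l + 80
(3) = 5*b*s + 10*s^2 + 10*s
(4) = m*(6 - 3*x) - 2*x^2 + 4*x
(5) = 7*d + x*(70*d + 60) + 6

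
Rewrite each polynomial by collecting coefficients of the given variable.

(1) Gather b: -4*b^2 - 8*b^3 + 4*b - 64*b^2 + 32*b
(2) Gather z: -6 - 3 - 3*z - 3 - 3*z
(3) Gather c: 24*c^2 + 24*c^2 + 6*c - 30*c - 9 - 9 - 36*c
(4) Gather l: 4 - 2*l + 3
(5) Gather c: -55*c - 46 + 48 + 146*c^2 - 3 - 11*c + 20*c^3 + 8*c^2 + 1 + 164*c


(1) = -8*b^3 - 68*b^2 + 36*b
(2) = -6*z - 12
(3) = 48*c^2 - 60*c - 18
(4) = 7 - 2*l
(5) = 20*c^3 + 154*c^2 + 98*c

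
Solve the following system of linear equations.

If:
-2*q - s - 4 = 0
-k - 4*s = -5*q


Then:
k = -13*s/2 - 10
q = -s/2 - 2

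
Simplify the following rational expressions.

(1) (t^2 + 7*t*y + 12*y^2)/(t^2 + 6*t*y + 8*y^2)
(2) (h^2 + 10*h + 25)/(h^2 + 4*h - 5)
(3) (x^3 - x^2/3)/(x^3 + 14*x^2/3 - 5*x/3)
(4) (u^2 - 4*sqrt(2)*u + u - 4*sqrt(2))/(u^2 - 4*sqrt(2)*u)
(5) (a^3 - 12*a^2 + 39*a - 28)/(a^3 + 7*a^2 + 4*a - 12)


(1) = (t + 3*y)/(t + 2*y)
(2) = (h + 5)/(h - 1)
(3) = x/(x + 5)
(4) = (u + 1)/u
(5) = (a^2 - 11*a + 28)/(a^2 + 8*a + 12)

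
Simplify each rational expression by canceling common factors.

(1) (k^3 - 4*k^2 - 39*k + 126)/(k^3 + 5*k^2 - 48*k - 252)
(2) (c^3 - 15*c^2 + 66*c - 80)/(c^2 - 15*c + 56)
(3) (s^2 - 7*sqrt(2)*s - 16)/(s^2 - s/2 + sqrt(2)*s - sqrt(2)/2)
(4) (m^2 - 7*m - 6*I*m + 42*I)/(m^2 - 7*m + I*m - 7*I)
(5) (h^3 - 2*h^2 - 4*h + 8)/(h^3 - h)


(1) = (k - 3)/(k + 6)
(2) = (c^2 - 7*c + 10)/(c - 7)
(3) = (2*s - 16*sqrt(2))/(2*s - 1)
(4) = (m - 6*I)/(m + I)
(5) = (h^3 - 2*h^2 - 4*h + 8)/(h^3 - h)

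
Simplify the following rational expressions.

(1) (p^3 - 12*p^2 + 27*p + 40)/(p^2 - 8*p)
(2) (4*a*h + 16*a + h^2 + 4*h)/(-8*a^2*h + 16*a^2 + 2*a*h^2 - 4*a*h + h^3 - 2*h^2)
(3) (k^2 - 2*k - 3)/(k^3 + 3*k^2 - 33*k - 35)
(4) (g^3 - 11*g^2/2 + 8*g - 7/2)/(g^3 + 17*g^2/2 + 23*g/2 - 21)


(1) = (p^2 - 4*p - 5)/p
(2) = (-h - 4)/(2*a*h - 4*a - h^2 + 2*h)
(3) = (k - 3)/(k^2 + 2*k - 35)
(4) = (2*g^2 - 9*g + 7)/(2*g^2 + 19*g + 42)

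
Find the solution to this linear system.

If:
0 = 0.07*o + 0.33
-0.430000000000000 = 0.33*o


Then:
No Solution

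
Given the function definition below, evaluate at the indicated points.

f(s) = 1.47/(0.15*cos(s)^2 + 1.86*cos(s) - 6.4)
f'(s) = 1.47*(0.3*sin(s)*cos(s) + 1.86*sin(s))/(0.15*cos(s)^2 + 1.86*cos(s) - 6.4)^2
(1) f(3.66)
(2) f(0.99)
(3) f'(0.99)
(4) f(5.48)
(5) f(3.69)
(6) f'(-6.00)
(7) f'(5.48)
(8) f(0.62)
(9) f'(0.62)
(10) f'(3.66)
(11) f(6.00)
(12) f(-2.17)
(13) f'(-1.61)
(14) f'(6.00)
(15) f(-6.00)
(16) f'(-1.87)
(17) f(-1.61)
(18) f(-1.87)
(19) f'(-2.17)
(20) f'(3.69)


(1) = -0.19
(2) = -0.28
(3) = 0.09
(4) = -0.29
(5) = -0.19
(6) = 0.04
(7) = -0.09
(8) = -0.31
(9) = 0.08
(10) = -0.02
(11) = -0.33
(12) = -0.20
(13) = -0.06
(14) = -0.04
(15) = -0.33
(16) = -0.05
(17) = -0.23
(18) = -0.21
(19) = -0.04
(20) = -0.02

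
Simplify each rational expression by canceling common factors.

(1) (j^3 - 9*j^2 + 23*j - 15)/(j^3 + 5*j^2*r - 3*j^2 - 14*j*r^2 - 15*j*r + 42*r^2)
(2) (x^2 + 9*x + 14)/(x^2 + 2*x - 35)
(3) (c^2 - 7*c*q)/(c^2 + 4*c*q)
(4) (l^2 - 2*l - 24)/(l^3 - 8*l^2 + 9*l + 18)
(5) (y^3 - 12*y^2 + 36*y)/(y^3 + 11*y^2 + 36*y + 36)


(1) = (-j^2 + 6*j - 5)/(-j^2 - 5*j*r + 14*r^2)
(2) = (x + 2)/(x - 5)
(3) = (c - 7*q)/(c + 4*q)
(4) = (l + 4)/(l^2 - 2*l - 3)
(5) = (y^3 - 12*y^2 + 36*y)/(y^3 + 11*y^2 + 36*y + 36)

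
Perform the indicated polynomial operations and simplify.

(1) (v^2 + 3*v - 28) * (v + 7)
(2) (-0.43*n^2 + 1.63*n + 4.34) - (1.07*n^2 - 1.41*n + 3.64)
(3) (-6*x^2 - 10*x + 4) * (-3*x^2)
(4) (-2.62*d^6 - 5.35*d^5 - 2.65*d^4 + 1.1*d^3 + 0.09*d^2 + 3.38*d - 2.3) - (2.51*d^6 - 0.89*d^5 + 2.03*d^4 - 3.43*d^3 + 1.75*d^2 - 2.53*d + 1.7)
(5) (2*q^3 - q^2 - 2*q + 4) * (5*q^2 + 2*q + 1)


(1) = v^3 + 10*v^2 - 7*v - 196
(2) = -1.5*n^2 + 3.04*n + 0.7
(3) = 18*x^4 + 30*x^3 - 12*x^2
(4) = -5.13*d^6 - 4.46*d^5 - 4.68*d^4 + 4.53*d^3 - 1.66*d^2 + 5.91*d - 4.0
(5) = 10*q^5 - q^4 - 10*q^3 + 15*q^2 + 6*q + 4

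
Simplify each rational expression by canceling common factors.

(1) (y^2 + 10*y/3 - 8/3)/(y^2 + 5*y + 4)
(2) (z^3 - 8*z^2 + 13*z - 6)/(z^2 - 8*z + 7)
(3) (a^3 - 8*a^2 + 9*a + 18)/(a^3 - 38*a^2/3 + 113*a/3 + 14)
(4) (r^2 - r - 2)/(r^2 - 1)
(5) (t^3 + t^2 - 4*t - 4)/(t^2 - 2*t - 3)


(1) = (3*y - 2)/(3*y + 3)
(2) = (z^2 - 7*z + 6)/(z - 7)
(3) = (3*a^2 - 6*a - 9)/(3*a^2 - 20*a - 7)
(4) = (r - 2)/(r - 1)
(5) = (t^2 - 4)/(t - 3)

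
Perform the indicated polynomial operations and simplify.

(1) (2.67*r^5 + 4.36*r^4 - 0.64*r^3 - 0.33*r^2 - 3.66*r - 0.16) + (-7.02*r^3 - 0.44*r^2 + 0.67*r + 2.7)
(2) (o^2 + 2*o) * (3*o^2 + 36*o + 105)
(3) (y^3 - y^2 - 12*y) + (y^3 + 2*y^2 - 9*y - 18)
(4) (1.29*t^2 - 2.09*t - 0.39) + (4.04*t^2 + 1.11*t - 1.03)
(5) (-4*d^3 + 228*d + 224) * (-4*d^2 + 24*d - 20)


(1) = 2.67*r^5 + 4.36*r^4 - 7.66*r^3 - 0.77*r^2 - 2.99*r + 2.54
(2) = 3*o^4 + 42*o^3 + 177*o^2 + 210*o
(3) = 2*y^3 + y^2 - 21*y - 18
(4) = 5.33*t^2 - 0.98*t - 1.42
(5) = 16*d^5 - 96*d^4 - 832*d^3 + 4576*d^2 + 816*d - 4480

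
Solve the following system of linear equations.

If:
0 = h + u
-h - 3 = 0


Then:
h = -3
u = 3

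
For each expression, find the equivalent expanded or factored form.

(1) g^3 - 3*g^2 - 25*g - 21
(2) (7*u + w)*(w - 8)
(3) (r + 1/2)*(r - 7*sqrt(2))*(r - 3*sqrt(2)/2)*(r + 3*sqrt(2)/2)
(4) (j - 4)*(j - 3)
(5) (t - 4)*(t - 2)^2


(1) = (g - 7)*(g + 1)*(g + 3)
(2) = 7*u*w - 56*u + w^2 - 8*w
(3) = r^4 - 7*sqrt(2)*r^3 + r^3/2 - 7*sqrt(2)*r^2/2 - 9*r^2/2 - 9*r/4 + 63*sqrt(2)*r/2 + 63*sqrt(2)/4
(4) = j^2 - 7*j + 12
(5) = t^3 - 8*t^2 + 20*t - 16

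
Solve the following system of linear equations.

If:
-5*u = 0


Then:
u = 0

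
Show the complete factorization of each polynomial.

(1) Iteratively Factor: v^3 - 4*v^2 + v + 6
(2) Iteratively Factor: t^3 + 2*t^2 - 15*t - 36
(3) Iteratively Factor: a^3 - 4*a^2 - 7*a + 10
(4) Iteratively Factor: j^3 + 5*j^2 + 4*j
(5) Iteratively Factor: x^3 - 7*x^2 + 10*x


(1) = (v + 1)*(v^2 - 5*v + 6) = (v - 2)*(v + 1)*(v - 3)
(2) = (t - 4)*(t^2 + 6*t + 9) = (t - 4)*(t + 3)*(t + 3)
(3) = (a + 2)*(a^2 - 6*a + 5) = (a - 1)*(a + 2)*(a - 5)
(4) = (j + 4)*(j^2 + j) = (j + 1)*(j + 4)*(j)
(5) = (x)*(x^2 - 7*x + 10) = x*(x - 2)*(x - 5)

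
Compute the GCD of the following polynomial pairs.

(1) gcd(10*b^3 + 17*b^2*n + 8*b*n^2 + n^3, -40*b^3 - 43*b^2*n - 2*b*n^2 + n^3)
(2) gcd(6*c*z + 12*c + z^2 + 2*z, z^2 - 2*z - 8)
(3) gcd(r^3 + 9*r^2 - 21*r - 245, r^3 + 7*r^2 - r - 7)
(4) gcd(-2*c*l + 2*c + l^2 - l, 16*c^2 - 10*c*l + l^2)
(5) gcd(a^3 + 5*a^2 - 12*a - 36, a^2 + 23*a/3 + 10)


(1) = gcd((b + n)*(2*b + n)*(5*b + n), (-8*b + n)*(b + n)*(5*b + n)) = 5*b^2 + 6*b*n + n^2
(2) = gcd((6*c + z)*(z + 2), (z - 4)*(z + 2)) = z + 2
(3) = r + 7
(4) = 2*c - l
(5) = a + 6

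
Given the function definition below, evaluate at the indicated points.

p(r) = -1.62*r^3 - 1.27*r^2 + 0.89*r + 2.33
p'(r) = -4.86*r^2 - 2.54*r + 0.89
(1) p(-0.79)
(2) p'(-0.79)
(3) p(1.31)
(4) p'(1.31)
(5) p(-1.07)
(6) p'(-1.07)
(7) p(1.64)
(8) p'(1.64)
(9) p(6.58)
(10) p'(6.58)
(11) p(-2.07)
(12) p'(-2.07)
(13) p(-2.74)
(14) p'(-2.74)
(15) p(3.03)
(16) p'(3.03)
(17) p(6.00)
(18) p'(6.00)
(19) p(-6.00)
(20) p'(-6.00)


(1) = 1.63
(2) = -0.14
(3) = -2.33
(4) = -10.78
(5) = 1.91
(6) = -1.96
(7) = -6.77
(8) = -16.35
(9) = -508.32
(10) = -226.24
(11) = 9.41
(12) = -14.68
(13) = 23.68
(14) = -28.64
(15) = -51.70
(16) = -51.43
(17) = -387.97
(18) = -189.31
(19) = 301.19
(20) = -158.83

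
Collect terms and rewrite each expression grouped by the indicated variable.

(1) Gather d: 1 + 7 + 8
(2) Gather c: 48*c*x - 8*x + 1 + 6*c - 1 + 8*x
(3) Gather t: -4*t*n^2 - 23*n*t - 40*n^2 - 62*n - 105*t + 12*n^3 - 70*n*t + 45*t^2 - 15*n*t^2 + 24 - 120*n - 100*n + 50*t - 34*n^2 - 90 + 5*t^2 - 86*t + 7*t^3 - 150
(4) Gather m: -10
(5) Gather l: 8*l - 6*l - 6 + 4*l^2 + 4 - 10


(1) = 16
(2) = c*(48*x + 6)
(3) = 12*n^3 - 74*n^2 - 282*n + 7*t^3 + t^2*(50 - 15*n) + t*(-4*n^2 - 93*n - 141) - 216
(4) = -10
(5) = 4*l^2 + 2*l - 12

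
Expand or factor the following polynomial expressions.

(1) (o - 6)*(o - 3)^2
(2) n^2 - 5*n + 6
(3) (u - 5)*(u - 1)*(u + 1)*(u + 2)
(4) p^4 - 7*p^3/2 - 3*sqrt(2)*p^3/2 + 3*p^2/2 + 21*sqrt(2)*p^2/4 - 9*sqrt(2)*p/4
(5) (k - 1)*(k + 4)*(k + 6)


(1) = o^3 - 12*o^2 + 45*o - 54
(2) = (n - 3)*(n - 2)
(3) = u^4 - 3*u^3 - 11*u^2 + 3*u + 10
(4) = p*(p - 3)*(p - 1/2)*(p - 3*sqrt(2)/2)
(5) = k^3 + 9*k^2 + 14*k - 24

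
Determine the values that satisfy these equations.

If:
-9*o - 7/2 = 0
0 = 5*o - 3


Then:
No Solution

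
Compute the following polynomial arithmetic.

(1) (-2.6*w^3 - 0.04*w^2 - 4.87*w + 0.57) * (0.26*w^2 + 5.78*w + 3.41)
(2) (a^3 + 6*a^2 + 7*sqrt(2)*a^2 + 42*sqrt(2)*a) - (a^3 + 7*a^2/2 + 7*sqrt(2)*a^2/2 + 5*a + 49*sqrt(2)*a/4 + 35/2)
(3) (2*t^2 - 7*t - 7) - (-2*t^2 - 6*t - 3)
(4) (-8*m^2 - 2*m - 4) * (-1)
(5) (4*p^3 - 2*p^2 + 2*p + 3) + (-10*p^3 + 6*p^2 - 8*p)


(1) = -0.676*w^5 - 15.0384*w^4 - 10.3634*w^3 - 28.1368*w^2 - 13.3121*w + 1.9437
(2) = 5*a^2/2 + 7*sqrt(2)*a^2/2 - 5*a + 119*sqrt(2)*a/4 - 35/2
(3) = 4*t^2 - t - 4
(4) = 8*m^2 + 2*m + 4
(5) = -6*p^3 + 4*p^2 - 6*p + 3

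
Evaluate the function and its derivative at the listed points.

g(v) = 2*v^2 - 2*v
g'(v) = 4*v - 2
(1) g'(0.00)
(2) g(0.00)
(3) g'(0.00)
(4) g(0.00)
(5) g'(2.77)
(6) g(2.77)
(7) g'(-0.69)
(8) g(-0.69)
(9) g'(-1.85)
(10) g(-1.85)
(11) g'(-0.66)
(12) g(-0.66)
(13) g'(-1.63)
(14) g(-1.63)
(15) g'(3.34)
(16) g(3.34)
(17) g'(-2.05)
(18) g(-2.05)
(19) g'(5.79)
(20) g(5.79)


(1) = -2.00
(2) = 0.00
(3) = -2.00
(4) = 0.00
(5) = 9.08
(6) = 9.81
(7) = -4.76
(8) = 2.33
(9) = -9.40
(10) = 10.55
(11) = -4.64
(12) = 2.19
(13) = -8.52
(14) = 8.57
(15) = 11.36
(16) = 15.63
(17) = -10.20
(18) = 12.50
(19) = 21.16
(20) = 55.47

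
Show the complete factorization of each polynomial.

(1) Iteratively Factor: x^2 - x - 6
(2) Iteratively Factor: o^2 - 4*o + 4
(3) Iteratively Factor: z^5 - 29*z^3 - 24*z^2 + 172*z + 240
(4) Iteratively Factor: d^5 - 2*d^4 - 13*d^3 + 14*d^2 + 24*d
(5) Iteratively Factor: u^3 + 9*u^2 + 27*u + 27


(1) = (x + 2)*(x - 3)
(2) = (o - 2)*(o - 2)
(3) = (z - 5)*(z^4 + 5*z^3 - 4*z^2 - 44*z - 48) = (z - 5)*(z - 3)*(z^3 + 8*z^2 + 20*z + 16) = (z - 5)*(z - 3)*(z + 4)*(z^2 + 4*z + 4) = (z - 5)*(z - 3)*(z + 2)*(z + 4)*(z + 2)
(4) = (d - 4)*(d^4 + 2*d^3 - 5*d^2 - 6*d) = d*(d - 4)*(d^3 + 2*d^2 - 5*d - 6) = d*(d - 4)*(d - 2)*(d^2 + 4*d + 3) = d*(d - 4)*(d - 2)*(d + 3)*(d + 1)
(5) = (u + 3)*(u^2 + 6*u + 9) = (u + 3)^2*(u + 3)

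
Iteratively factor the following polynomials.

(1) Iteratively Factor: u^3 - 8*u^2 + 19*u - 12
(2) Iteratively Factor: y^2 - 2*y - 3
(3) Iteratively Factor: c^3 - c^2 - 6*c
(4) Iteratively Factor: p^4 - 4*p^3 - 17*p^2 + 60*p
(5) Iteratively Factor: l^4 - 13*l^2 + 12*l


(1) = (u - 3)*(u^2 - 5*u + 4) = (u - 3)*(u - 1)*(u - 4)
(2) = (y - 3)*(y + 1)
(3) = (c)*(c^2 - c - 6) = c*(c + 2)*(c - 3)
(4) = (p - 5)*(p^3 + p^2 - 12*p) = (p - 5)*(p - 3)*(p^2 + 4*p) = p*(p - 5)*(p - 3)*(p + 4)
(5) = (l - 1)*(l^3 + l^2 - 12*l) = l*(l - 1)*(l^2 + l - 12) = l*(l - 3)*(l - 1)*(l + 4)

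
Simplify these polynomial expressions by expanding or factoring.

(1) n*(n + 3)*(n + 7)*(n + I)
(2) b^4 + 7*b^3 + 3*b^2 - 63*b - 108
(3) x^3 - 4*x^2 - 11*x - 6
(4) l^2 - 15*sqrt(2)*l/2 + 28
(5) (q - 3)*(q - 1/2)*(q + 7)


(1) = n^4 + 10*n^3 + I*n^3 + 21*n^2 + 10*I*n^2 + 21*I*n
(2) = (b - 3)*(b + 3)^2*(b + 4)
(3) = (x - 6)*(x + 1)^2
(4) = (l - 4*sqrt(2))*(l - 7*sqrt(2)/2)
(5) = q^3 + 7*q^2/2 - 23*q + 21/2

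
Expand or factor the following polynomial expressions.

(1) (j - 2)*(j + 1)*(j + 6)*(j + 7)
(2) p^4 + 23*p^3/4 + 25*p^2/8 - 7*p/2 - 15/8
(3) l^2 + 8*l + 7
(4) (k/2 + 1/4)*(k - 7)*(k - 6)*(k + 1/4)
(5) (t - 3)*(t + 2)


(1) = j^4 + 12*j^3 + 27*j^2 - 68*j - 84
(2) = (p - 3/4)*(p + 1/2)*(p + 1)*(p + 5)
(3) = (l + 1)*(l + 7)
(4) = k^4/2 - 49*k^3/8 + 259*k^2/16 + 239*k/16 + 21/8
(5) = t^2 - t - 6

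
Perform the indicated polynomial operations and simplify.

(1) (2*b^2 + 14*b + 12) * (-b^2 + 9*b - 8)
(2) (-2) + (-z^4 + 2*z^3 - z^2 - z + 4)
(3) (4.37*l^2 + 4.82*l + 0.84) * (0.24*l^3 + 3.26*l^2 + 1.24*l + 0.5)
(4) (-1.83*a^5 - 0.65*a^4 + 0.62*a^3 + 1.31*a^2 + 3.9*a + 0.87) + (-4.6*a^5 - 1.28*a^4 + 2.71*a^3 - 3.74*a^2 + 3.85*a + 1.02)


(1) = -2*b^4 + 4*b^3 + 98*b^2 - 4*b - 96
(2) = -z^4 + 2*z^3 - z^2 - z + 2
(3) = 1.0488*l^5 + 15.403*l^4 + 21.3336*l^3 + 10.9002*l^2 + 3.4516*l + 0.42
(4) = -6.43*a^5 - 1.93*a^4 + 3.33*a^3 - 2.43*a^2 + 7.75*a + 1.89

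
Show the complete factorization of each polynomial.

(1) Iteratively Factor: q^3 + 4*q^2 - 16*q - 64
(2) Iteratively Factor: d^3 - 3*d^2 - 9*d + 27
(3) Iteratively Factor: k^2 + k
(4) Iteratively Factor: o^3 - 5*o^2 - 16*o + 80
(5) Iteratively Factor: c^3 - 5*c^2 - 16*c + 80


(1) = (q - 4)*(q^2 + 8*q + 16) = (q - 4)*(q + 4)*(q + 4)
(2) = (d - 3)*(d^2 - 9) = (d - 3)*(d + 3)*(d - 3)
(3) = (k + 1)*(k)
(4) = (o + 4)*(o^2 - 9*o + 20) = (o - 4)*(o + 4)*(o - 5)
(5) = (c - 4)*(c^2 - c - 20) = (c - 5)*(c - 4)*(c + 4)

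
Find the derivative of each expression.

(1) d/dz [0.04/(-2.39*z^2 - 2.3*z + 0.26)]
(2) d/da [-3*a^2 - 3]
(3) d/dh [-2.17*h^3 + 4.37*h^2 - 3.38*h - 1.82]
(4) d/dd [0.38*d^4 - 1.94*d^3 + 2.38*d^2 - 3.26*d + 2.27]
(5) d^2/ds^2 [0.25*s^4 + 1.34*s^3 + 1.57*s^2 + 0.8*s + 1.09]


(1) = (0.1912*z + 0.092)/(2.39*z^2 + 2.3*z - 0.26)^2
(2) = -6*a
(3) = -6.51*h^2 + 8.74*h - 3.38
(4) = 1.52*d^3 - 5.82*d^2 + 4.76*d - 3.26
(5) = 3.0*s^2 + 8.04*s + 3.14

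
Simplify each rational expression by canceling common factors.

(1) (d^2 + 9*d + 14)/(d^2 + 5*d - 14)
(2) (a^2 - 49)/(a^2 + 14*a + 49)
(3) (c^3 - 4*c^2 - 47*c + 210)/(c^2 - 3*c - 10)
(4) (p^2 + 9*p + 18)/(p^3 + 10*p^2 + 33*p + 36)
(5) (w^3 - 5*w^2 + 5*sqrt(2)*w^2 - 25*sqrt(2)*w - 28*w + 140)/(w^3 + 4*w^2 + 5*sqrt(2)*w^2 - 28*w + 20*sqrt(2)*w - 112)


(1) = (d + 2)/(d - 2)
(2) = (a - 7)/(a + 7)
(3) = (c^2 + c - 42)/(c + 2)
(4) = (p + 6)/(p^2 + 7*p + 12)
(5) = (w - 5)/(w + 4)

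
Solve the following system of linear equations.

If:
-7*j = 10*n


Then:
j = -10*n/7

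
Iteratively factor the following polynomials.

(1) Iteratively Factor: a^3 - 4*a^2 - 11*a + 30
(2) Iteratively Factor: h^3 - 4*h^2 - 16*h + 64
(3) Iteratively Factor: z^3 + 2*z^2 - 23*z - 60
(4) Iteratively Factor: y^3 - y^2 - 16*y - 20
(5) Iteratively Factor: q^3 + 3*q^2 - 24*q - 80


(1) = (a - 2)*(a^2 - 2*a - 15) = (a - 5)*(a - 2)*(a + 3)
(2) = (h - 4)*(h^2 - 16) = (h - 4)*(h + 4)*(h - 4)
(3) = (z + 4)*(z^2 - 2*z - 15) = (z + 3)*(z + 4)*(z - 5)
(4) = (y + 2)*(y^2 - 3*y - 10) = (y - 5)*(y + 2)*(y + 2)
(5) = (q - 5)*(q^2 + 8*q + 16) = (q - 5)*(q + 4)*(q + 4)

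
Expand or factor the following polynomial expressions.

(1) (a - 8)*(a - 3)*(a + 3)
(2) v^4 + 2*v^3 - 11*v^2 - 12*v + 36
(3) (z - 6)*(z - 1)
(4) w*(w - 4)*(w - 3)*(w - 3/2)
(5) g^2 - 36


(1) = a^3 - 8*a^2 - 9*a + 72
(2) = (v - 2)^2*(v + 3)^2
(3) = z^2 - 7*z + 6
(4) = w^4 - 17*w^3/2 + 45*w^2/2 - 18*w
(5) = (g - 6)*(g + 6)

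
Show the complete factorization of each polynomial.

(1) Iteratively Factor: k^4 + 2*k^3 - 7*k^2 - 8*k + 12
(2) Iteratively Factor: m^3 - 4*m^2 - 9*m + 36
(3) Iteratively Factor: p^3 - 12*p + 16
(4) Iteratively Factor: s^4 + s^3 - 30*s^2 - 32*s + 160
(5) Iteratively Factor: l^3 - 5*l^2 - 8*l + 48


(1) = (k + 2)*(k^3 - 7*k + 6) = (k - 2)*(k + 2)*(k^2 + 2*k - 3) = (k - 2)*(k - 1)*(k + 2)*(k + 3)
(2) = (m - 3)*(m^2 - m - 12) = (m - 4)*(m - 3)*(m + 3)
(3) = (p - 2)*(p^2 + 2*p - 8) = (p - 2)^2*(p + 4)
(4) = (s + 4)*(s^3 - 3*s^2 - 18*s + 40) = (s - 5)*(s + 4)*(s^2 + 2*s - 8) = (s - 5)*(s - 2)*(s + 4)*(s + 4)
(5) = (l + 3)*(l^2 - 8*l + 16) = (l - 4)*(l + 3)*(l - 4)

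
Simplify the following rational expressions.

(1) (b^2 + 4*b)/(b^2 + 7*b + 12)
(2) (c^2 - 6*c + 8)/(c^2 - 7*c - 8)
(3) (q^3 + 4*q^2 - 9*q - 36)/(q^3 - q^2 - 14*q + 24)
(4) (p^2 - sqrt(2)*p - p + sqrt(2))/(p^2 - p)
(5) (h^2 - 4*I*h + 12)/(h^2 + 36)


(1) = b/(b + 3)
(2) = (c^2 - 6*c + 8)/(c^2 - 7*c - 8)
(3) = (q + 3)/(q - 2)
(4) = (p - sqrt(2))/p
(5) = (h + 2*I)/(h + 6*I)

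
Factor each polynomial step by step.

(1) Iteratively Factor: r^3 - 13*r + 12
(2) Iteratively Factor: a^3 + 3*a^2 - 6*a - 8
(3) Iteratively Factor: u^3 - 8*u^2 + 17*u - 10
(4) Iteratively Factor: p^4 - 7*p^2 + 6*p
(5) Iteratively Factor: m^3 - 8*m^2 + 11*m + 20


(1) = (r + 4)*(r^2 - 4*r + 3) = (r - 1)*(r + 4)*(r - 3)
(2) = (a - 2)*(a^2 + 5*a + 4) = (a - 2)*(a + 1)*(a + 4)
(3) = (u - 2)*(u^2 - 6*u + 5) = (u - 5)*(u - 2)*(u - 1)
(4) = (p - 1)*(p^3 + p^2 - 6*p) = (p - 1)*(p + 3)*(p^2 - 2*p) = (p - 2)*(p - 1)*(p + 3)*(p)
(5) = (m - 4)*(m^2 - 4*m - 5) = (m - 4)*(m + 1)*(m - 5)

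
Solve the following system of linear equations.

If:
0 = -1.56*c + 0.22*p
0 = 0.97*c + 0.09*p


Then:
c = 0.00
p = 0.00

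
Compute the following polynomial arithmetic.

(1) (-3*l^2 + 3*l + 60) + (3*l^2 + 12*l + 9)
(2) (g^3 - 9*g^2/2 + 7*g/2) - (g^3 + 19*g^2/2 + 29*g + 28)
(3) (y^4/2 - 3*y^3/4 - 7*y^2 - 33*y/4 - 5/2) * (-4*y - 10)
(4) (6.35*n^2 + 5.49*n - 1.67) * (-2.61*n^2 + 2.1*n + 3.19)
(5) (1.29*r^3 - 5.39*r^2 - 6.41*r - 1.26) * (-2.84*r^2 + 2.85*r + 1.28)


(1) = 15*l + 69
(2) = -14*g^2 - 51*g/2 - 28
(3) = -2*y^5 - 2*y^4 + 71*y^3/2 + 103*y^2 + 185*y/2 + 25
(4) = -16.5735*n^4 - 0.9939*n^3 + 36.1442*n^2 + 14.0061*n - 5.3273
(5) = -3.6636*r^5 + 18.9841*r^4 + 4.4941*r^3 - 21.5893*r^2 - 11.7958*r - 1.6128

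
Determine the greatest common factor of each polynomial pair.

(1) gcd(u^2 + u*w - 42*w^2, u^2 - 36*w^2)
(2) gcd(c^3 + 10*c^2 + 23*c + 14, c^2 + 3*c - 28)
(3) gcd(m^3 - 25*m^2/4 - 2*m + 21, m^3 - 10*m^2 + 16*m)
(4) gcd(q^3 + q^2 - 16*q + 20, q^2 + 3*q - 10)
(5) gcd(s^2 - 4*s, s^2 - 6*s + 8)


(1) = gcd((u - 6*w)*(u + 7*w), (u - 6*w)*(u + 6*w)) = u - 6*w
(2) = gcd((c + 1)*(c + 2)*(c + 7), (c - 4)*(c + 7)) = c + 7
(3) = m - 2
(4) = gcd((q - 2)^2*(q + 5), (q - 2)*(q + 5)) = q^2 + 3*q - 10
(5) = gcd(s*(s - 4), (s - 4)*(s - 2)) = s - 4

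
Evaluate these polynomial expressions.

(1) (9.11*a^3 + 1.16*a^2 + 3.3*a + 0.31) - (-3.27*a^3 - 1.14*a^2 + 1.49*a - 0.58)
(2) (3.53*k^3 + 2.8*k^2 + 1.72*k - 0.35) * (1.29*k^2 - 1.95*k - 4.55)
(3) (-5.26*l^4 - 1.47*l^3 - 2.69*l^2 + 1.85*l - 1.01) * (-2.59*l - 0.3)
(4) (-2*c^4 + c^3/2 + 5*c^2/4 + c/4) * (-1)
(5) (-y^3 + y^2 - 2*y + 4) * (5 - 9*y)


(1) = 12.38*a^3 + 2.3*a^2 + 1.81*a + 0.89
(2) = 4.5537*k^5 - 3.2715*k^4 - 19.3027*k^3 - 16.5455*k^2 - 7.1435*k + 1.5925
(3) = 13.6234*l^5 + 5.3853*l^4 + 7.4081*l^3 - 3.9845*l^2 + 2.0609*l + 0.303
(4) = 2*c^4 - c^3/2 - 5*c^2/4 - c/4
(5) = 9*y^4 - 14*y^3 + 23*y^2 - 46*y + 20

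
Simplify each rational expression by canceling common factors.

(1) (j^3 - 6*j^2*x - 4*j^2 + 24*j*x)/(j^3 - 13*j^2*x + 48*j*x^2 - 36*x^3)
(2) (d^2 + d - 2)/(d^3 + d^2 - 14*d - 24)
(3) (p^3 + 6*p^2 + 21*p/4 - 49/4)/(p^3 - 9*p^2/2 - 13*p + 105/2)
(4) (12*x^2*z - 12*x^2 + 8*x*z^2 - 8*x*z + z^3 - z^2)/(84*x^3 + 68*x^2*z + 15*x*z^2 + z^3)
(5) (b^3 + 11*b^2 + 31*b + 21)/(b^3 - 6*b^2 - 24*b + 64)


(1) = (j^2 - 4*j)/(j^2 - 7*j*x + 6*x^2)
(2) = (d - 1)/(d^2 - d - 12)
(3) = (2*p^2 + 5*p - 7)/(2*p^2 - 16*p + 30)
(4) = (z - 1)/(7*x + z)
(5) = (b^3 + 11*b^2 + 31*b + 21)/(b^3 - 6*b^2 - 24*b + 64)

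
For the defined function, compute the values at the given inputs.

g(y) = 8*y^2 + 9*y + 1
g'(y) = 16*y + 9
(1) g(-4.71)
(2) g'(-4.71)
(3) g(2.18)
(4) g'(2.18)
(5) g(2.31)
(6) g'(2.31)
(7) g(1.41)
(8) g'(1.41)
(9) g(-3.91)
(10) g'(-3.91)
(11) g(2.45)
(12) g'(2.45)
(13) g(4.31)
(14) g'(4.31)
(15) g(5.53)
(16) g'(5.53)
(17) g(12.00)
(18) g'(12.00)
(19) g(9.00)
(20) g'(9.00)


(1) = 136.08
(2) = -66.36
(3) = 58.64
(4) = 43.88
(5) = 64.48
(6) = 45.96
(7) = 29.59
(8) = 31.56
(9) = 88.11
(10) = -53.56
(11) = 71.07
(12) = 48.20
(13) = 188.40
(14) = 77.96
(15) = 295.42
(16) = 97.48
(17) = 1261.00
(18) = 201.00
(19) = 730.00
(20) = 153.00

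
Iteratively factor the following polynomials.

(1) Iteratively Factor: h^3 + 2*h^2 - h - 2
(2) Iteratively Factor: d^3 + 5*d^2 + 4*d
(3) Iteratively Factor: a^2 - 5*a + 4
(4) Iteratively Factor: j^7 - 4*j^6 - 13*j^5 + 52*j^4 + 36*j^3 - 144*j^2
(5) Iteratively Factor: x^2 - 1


(1) = (h - 1)*(h^2 + 3*h + 2) = (h - 1)*(h + 1)*(h + 2)
(2) = (d + 4)*(d^2 + d) = (d + 1)*(d + 4)*(d)
(3) = (a - 1)*(a - 4)
(4) = (j + 2)*(j^6 - 6*j^5 - j^4 + 54*j^3 - 72*j^2) = (j - 3)*(j + 2)*(j^5 - 3*j^4 - 10*j^3 + 24*j^2) = (j - 4)*(j - 3)*(j + 2)*(j^4 + j^3 - 6*j^2) = (j - 4)*(j - 3)*(j + 2)*(j + 3)*(j^3 - 2*j^2) = j*(j - 4)*(j - 3)*(j + 2)*(j + 3)*(j^2 - 2*j) = j^2*(j - 4)*(j - 3)*(j + 2)*(j + 3)*(j - 2)
(5) = (x + 1)*(x - 1)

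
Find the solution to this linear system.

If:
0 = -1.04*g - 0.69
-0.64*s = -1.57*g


Then:
g = -0.66
s = -1.63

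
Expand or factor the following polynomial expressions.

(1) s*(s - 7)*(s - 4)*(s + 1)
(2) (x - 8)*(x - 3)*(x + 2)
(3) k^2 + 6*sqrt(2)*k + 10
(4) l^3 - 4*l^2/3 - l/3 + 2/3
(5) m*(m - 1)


(1) = s^4 - 10*s^3 + 17*s^2 + 28*s
(2) = x^3 - 9*x^2 + 2*x + 48
(3) = (k + sqrt(2))*(k + 5*sqrt(2))
(4) = (l - 1)^2*(l + 2/3)
(5) = m^2 - m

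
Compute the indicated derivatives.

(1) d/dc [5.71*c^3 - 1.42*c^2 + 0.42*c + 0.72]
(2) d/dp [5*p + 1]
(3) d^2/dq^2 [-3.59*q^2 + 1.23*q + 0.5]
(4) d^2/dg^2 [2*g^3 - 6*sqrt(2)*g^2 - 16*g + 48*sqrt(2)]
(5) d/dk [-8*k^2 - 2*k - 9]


(1) = 17.13*c^2 - 2.84*c + 0.42
(2) = 5
(3) = -7.18000000000000
(4) = 12*g - 12*sqrt(2)
(5) = -16*k - 2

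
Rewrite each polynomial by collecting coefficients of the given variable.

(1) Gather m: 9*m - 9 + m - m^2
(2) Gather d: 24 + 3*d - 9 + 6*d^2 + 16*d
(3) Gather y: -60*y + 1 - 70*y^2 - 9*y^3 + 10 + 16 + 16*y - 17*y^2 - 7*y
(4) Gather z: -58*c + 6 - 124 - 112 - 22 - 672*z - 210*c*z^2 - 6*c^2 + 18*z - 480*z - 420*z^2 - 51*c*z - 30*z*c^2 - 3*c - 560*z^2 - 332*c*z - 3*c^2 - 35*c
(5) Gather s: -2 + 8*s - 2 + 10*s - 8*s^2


(1) = -m^2 + 10*m - 9
(2) = 6*d^2 + 19*d + 15
(3) = -9*y^3 - 87*y^2 - 51*y + 27
(4) = -9*c^2 - 96*c + z^2*(-210*c - 980) + z*(-30*c^2 - 383*c - 1134) - 252
(5) = -8*s^2 + 18*s - 4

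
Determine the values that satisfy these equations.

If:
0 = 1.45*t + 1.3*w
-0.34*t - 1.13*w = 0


Then:
t = 0.00
w = 0.00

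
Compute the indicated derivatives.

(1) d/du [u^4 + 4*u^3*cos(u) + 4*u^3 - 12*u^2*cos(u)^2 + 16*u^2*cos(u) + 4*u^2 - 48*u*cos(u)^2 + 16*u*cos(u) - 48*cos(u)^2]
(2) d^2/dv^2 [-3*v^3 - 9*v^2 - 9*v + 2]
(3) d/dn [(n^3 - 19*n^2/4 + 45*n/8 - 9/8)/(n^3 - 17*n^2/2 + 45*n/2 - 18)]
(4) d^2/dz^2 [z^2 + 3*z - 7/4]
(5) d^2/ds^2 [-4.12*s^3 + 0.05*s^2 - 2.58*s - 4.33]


(1) = -4*u^3*sin(u) + 4*u^3 - 16*u^2*sin(u) + 12*u^2*sin(2*u) + 12*u^2*cos(u) + 12*u^2 - 16*u*sin(u) + 48*u*sin(2*u) + 32*u*cos(u) - 12*u*cos(2*u) - 4*u + 48*sin(2*u) + 16*cos(u) - 24*cos(2*u) - 24
(2) = -18*v - 18
(3) = -15/(4*n^2 - 32*n + 64)
(4) = 2
(5) = 0.1 - 24.72*s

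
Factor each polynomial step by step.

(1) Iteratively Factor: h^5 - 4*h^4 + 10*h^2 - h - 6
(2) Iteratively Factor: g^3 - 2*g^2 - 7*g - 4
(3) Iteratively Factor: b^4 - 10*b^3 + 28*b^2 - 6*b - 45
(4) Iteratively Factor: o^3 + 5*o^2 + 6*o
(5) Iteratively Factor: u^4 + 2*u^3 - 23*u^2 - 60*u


(1) = (h - 1)*(h^4 - 3*h^3 - 3*h^2 + 7*h + 6) = (h - 1)*(h + 1)*(h^3 - 4*h^2 + h + 6) = (h - 1)*(h + 1)^2*(h^2 - 5*h + 6) = (h - 2)*(h - 1)*(h + 1)^2*(h - 3)
(2) = (g - 4)*(g^2 + 2*g + 1) = (g - 4)*(g + 1)*(g + 1)
(3) = (b + 1)*(b^3 - 11*b^2 + 39*b - 45) = (b - 5)*(b + 1)*(b^2 - 6*b + 9) = (b - 5)*(b - 3)*(b + 1)*(b - 3)
(4) = (o + 2)*(o^2 + 3*o) = o*(o + 2)*(o + 3)
(5) = (u + 4)*(u^3 - 2*u^2 - 15*u) = (u + 3)*(u + 4)*(u^2 - 5*u) = (u - 5)*(u + 3)*(u + 4)*(u)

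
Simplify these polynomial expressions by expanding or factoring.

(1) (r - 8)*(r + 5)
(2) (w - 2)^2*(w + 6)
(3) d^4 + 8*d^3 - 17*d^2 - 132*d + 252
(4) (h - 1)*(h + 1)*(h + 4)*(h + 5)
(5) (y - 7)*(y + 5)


(1) = r^2 - 3*r - 40
(2) = w^3 + 2*w^2 - 20*w + 24
(3) = (d - 3)*(d - 2)*(d + 6)*(d + 7)
(4) = h^4 + 9*h^3 + 19*h^2 - 9*h - 20
(5) = y^2 - 2*y - 35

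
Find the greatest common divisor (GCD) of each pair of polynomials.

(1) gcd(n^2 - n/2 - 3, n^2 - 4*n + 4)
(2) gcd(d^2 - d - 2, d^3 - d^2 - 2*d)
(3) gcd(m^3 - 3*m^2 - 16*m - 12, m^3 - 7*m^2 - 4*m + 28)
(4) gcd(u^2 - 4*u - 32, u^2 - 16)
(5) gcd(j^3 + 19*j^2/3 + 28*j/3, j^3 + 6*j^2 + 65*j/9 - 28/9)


(1) = gcd((n - 2)*(n + 3/2), (n - 2)^2) = n - 2
(2) = gcd((d - 2)*(d + 1), d*(d - 2)*(d + 1)) = d^2 - d - 2
(3) = gcd((m - 6)*(m + 1)*(m + 2), (m - 7)*(m - 2)*(m + 2)) = m + 2
(4) = gcd((u - 8)*(u + 4), (u - 4)*(u + 4)) = u + 4
(5) = gcd(j*(j + 7/3)*(j + 4), (j - 1/3)*(j + 7/3)*(j + 4)) = j^2 + 19*j/3 + 28/3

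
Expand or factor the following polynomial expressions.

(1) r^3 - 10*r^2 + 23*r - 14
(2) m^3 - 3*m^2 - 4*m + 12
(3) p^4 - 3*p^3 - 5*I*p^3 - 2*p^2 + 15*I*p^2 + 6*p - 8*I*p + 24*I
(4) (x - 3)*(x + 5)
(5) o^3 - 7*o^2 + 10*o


(1) = (r - 7)*(r - 2)*(r - 1)
(2) = (m - 3)*(m - 2)*(m + 2)
(3) = (p - 3)*(p - 4*I)*(p - 2*I)*(p + I)
(4) = x^2 + 2*x - 15
(5) = o*(o - 5)*(o - 2)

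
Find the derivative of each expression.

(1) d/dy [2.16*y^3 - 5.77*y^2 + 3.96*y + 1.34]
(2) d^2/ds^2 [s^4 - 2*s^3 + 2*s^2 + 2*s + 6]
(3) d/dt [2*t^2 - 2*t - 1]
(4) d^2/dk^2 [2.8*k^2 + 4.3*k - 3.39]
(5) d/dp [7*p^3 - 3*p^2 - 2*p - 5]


(1) = 6.48*y^2 - 11.54*y + 3.96
(2) = 12*s^2 - 12*s + 4
(3) = 4*t - 2
(4) = 5.60000000000000
(5) = 21*p^2 - 6*p - 2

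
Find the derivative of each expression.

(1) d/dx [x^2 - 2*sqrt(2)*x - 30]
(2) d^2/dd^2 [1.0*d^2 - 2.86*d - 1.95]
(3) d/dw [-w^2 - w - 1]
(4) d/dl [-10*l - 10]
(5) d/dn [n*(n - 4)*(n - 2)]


(1) = 2*x - 2*sqrt(2)
(2) = 2.00000000000000
(3) = -2*w - 1
(4) = -10
(5) = 3*n^2 - 12*n + 8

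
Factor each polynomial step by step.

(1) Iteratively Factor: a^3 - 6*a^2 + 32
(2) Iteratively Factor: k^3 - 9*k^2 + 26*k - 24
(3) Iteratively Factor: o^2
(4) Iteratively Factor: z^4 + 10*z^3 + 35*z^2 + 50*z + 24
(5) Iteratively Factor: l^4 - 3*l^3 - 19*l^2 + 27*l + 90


(1) = (a - 4)*(a^2 - 2*a - 8) = (a - 4)*(a + 2)*(a - 4)
(2) = (k - 2)*(k^2 - 7*k + 12) = (k - 3)*(k - 2)*(k - 4)
(3) = (o)*(o)
(4) = (z + 2)*(z^3 + 8*z^2 + 19*z + 12) = (z + 2)*(z + 3)*(z^2 + 5*z + 4) = (z + 2)*(z + 3)*(z + 4)*(z + 1)
(5) = (l - 3)*(l^3 - 19*l - 30) = (l - 3)*(l + 2)*(l^2 - 2*l - 15) = (l - 5)*(l - 3)*(l + 2)*(l + 3)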